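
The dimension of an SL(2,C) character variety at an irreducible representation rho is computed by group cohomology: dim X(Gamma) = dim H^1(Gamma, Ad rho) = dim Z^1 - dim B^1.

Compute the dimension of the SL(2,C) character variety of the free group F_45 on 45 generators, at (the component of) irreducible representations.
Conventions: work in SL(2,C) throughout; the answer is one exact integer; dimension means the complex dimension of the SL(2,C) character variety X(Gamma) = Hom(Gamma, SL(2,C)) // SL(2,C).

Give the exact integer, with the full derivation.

132

Gamma = F_45 has 45 generators and no relators.
Z^1(Gamma, Ad rho) = (sl_2)^45: a cocycle is a free choice of one sl_2 vector per generator, so dim Z^1 = 3*45 = 135.
At an irreducible rho the centralizer of the image in sl_2 is 0, so the coboundary map sl_2 -> Z^1 is injective: dim B^1 = 3.
dim X = dim H^1 = dim Z^1 - dim B^1 = 135 - 3 = 132.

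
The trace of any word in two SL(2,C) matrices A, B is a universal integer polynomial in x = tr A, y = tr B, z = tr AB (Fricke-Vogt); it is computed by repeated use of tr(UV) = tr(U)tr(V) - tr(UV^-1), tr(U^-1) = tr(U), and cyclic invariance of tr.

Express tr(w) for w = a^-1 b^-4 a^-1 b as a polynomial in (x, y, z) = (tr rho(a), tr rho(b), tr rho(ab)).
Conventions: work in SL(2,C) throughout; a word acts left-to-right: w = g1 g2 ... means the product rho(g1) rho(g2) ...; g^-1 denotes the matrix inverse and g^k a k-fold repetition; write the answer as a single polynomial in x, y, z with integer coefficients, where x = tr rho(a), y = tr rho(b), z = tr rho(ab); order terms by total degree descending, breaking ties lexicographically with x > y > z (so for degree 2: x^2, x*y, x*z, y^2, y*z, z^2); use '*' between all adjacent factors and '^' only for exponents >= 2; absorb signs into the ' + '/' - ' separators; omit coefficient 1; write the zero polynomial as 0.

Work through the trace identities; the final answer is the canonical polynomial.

x*y^4*z - x^2*y^3 - y^5 - y^3*z^2 - x*y^2*z + x^2*y + 5*y^3 + 2*y*z^2 - x*z - 5*y

trace(b^-1) = trace(b) = y
use: trace(b^-2) = trace(b^-1) trace(b) - trace(1)  (eliminate b^-1) = y^2 - 2
apply: trace(b^-3) = trace(b^-2) trace(b) - trace(b^-1)  (eliminate b^-1) = y^3 - 3*y
use: trace(a b^-1) = trace(a) trace(b) - trace(a b)  (eliminate b^-1) = x*y - z
use: trace(a b^-2) = trace(a b^-1) trace(b) - trace(a)  (eliminate b^-1) = x*y^2 - y*z - x
use: trace(b^-3 a) = trace(a b^-2) trace(b) - trace(a b^-1)  (eliminate b^-1) = x*y^3 - y^2*z - 2*x*y + z
trace(b^-3 a^-1) = trace(b^-3) trace(a) - trace(b^-3 a)  (eliminate a^-1) = y^2*z - x*y - z
trace(b a b) = trace(b) trace(a b) - trace(a)  (reduce the b square) = y*z - x
apply: trace(b a b a) = trace(b a) trace(b a) - trace(1)  (split on b) = z^2 - 2
apply: trace(a^-1 b a b) = trace(b a b) trace(a) - trace(b a b a)  (eliminate a^-1) = x*y*z - x^2 - z^2 + 2
trace(a^-1 b a b^-1) = trace(a^-1 b a) trace(b) - trace(a^-1 b a b)  (eliminate b^-1) = -x*y*z + x^2 + y^2 + z^2 - 2
apply: trace(a^-1 b a b^-2) = trace(a^-1 b a b^-1) trace(b) - trace(a^-1 b a)  (eliminate b^-1) = -x*y^2*z + x^2*y + y^3 + y*z^2 - 3*y
trace(b^-3 a^-1 b a) = trace(a^-1 b a b^-2) trace(b) - trace(a^-1 b a b^-1)  (eliminate b^-1) = -x*y^3*z + x^2*y^2 + y^4 + y^2*z^2 + x*y*z - x^2 - 4*y^2 - z^2 + 2
use: trace(b^-4 a^-1 b a) = trace(b^-3 a^-1 b a) trace(b) - trace(b^-3 a^-1 b a b)  (eliminate b^-1) = -x*y^4*z + x^2*y^3 + y^5 + y^3*z^2 + 2*x*y^2*z - 2*x^2*y - 5*y^3 - 2*y*z^2 + 5*y
trace(a^-1 b^-4 a^-1 b) = trace(b^-4 a^-1 b) trace(a) - trace(b^-4 a^-1 b a)  (eliminate a^-1) = x*y^4*z - x^2*y^3 - y^5 - y^3*z^2 - x*y^2*z + x^2*y + 5*y^3 + 2*y*z^2 - x*z - 5*y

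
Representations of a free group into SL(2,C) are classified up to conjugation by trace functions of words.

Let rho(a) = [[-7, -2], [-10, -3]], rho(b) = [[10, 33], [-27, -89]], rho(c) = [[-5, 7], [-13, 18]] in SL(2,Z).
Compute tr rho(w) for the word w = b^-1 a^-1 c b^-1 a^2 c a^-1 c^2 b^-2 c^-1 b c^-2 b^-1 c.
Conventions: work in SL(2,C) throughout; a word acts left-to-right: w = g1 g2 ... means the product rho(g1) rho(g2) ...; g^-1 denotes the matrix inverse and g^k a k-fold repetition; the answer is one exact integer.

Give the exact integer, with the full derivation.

rho(b^-1) = [[-89, -33], [27, 10]]
... * rho(a^-1) = [[-3, 2], [10, -7]]  ->  [[-63, 53], [19, -16]]
... * rho(c) = [[-5, 7], [-13, 18]]  ->  [[-374, 513], [113, -155]]
... * rho(b^-1) = [[-89, -33], [27, 10]]  ->  [[47137, 17472], [-14242, -5279]]
... * rho(a) = [[-7, -2], [-10, -3]]  ->  [[-504679, -146690], [152484, 44321]]
... * rho(a) = [[-7, -2], [-10, -3]]  ->  [[4999653, 1449428], [-1510598, -437931]]
... * rho(c) = [[-5, 7], [-13, 18]]  ->  [[-43840829, 61087275], [13246093, -18456944]]
... * rho(a^-1) = [[-3, 2], [10, -7]]  ->  [[742395237, -515292583], [-224307719, 155690794]]
... * rho(c) = [[-5, 7], [-13, 18]]  ->  [[2986827394, -4078499835], [-902441727, 1232280259]]
... * rho(c) = [[-5, 7], [-13, 18]]  ->  [[38086360885, -52505205272], [-11507434732, 15863952573]]
... * rho(b^-1) = [[-89, -33], [27, 10]]  ->  [[-4807326661109, -1781901961925], [1452488410619, 538384871886]]
... * rho(b^-1) = [[-89, -33], [27, 10]]  ->  [[379740719866726, 140822760197347], [-114735077004169, -42548268831567]]
... * rho(c^-1) = [[18, -7], [13, -5]]  ->  [[8666028840166579, -3362298840053817], [-2618358880885413, 1015886883187018]]
... * rho(b) = [[10, 33], [-27, -89]]  ->  [[177442357083118849, 585223548490286820], [-53612534654903616, -176819775672863231]]
... * rho(c^-1) = [[18, -7], [13, -5]]  ->  [[10801868557869867942, -4168214242033266043], [-3263682707535487091, 1259386620948641467]]
... * rho(c^-1) = [[18, -7], [13, -5]]  ->  [[140246848895225164397, -54772008694922745379], [-42374262663306428567, 16548845848005202302]]
... * rho(b^-1) = [[-89, -33], [27, 10]]  ->  [[-13960813786437953756566, -5175866100491657878891], [4218128214930412604617, 1563839126369164165731]]
... * rho(c) = [[-5, 7], [-13, 18]]  ->  [[137090328238581321208413, -190891286313915518116000], [-41420549717451197177588, 57676001779157843215477]]
tr = 137090328238581321208413 + 57676001779157843215477 = 194766330017739164423890

194766330017739164423890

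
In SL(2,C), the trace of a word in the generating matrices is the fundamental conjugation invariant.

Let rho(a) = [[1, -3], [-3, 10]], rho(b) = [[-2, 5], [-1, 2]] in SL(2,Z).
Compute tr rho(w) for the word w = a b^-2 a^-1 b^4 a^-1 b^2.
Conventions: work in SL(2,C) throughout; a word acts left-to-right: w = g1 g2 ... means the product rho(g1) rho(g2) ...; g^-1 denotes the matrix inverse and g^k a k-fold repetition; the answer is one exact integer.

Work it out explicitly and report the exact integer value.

rho(a) = [[1, -3], [-3, 10]]
... * rho(b^-1) = [[2, -5], [1, -2]]  ->  [[-1, 1], [4, -5]]
... * rho(b^-1) = [[2, -5], [1, -2]]  ->  [[-1, 3], [3, -10]]
... * rho(a^-1) = [[10, 3], [3, 1]]  ->  [[-1, 0], [0, -1]]
... * rho(b) = [[-2, 5], [-1, 2]]  ->  [[2, -5], [1, -2]]
... * rho(b) = [[-2, 5], [-1, 2]]  ->  [[1, 0], [0, 1]]
... * rho(b) = [[-2, 5], [-1, 2]]  ->  [[-2, 5], [-1, 2]]
... * rho(b) = [[-2, 5], [-1, 2]]  ->  [[-1, 0], [0, -1]]
... * rho(a^-1) = [[10, 3], [3, 1]]  ->  [[-10, -3], [-3, -1]]
... * rho(b) = [[-2, 5], [-1, 2]]  ->  [[23, -56], [7, -17]]
... * rho(b) = [[-2, 5], [-1, 2]]  ->  [[10, 3], [3, 1]]
tr = 10 + 1 = 11

11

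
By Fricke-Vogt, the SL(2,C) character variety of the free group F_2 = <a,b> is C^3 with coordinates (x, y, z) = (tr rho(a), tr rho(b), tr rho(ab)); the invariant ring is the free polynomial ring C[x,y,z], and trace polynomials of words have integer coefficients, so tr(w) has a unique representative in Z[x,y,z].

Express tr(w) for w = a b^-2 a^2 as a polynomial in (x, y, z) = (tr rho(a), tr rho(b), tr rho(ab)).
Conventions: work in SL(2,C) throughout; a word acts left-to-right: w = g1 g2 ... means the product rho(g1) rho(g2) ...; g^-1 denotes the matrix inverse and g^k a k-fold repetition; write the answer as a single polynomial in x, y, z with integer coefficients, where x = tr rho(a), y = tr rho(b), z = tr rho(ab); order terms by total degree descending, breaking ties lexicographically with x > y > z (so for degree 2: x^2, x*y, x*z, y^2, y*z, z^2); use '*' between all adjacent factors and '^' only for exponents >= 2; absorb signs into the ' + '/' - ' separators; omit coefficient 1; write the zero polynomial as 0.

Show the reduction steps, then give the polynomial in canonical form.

x^3*y^2 - x^2*y*z - x^3 - 2*x*y^2 + y*z + 3*x

trace(a^2) = trace(a)*trace(a) - trace(1) = x^2 - 2
trace(a^3) = trace(a)*trace(a^2) - trace(a) = x^3 - 3*x
trace(b a^2) = trace(a)*trace(b a) - trace(b) = x*z - y
trace(a^3 b) = trace(a)*trace(b a^2) - trace(b a) = x^2*z - x*y - z
trace(a^3 b^-1) = trace(a^3)*trace(b) - trace(a^3 b) = x^3*y - x^2*z - 2*x*y + z
trace(a b^-2 a^2) = trace(a^3 b^-1)*trace(b) - trace(a^3) = x^3*y^2 - x^2*y*z - x^3 - 2*x*y^2 + y*z + 3*x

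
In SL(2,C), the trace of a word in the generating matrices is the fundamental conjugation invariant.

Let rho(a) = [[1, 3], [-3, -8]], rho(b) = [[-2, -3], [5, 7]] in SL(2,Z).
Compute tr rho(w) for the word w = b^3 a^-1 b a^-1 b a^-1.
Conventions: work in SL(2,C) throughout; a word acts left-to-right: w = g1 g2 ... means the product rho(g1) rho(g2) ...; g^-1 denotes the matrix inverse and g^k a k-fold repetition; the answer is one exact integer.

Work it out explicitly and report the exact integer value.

23

rho(b) = [[-2, -3], [5, 7]]
... * rho(b) = [[-2, -3], [5, 7]]  ->  [[-11, -15], [25, 34]]
... * rho(b) = [[-2, -3], [5, 7]]  ->  [[-53, -72], [120, 163]]
... * rho(a^-1) = [[-8, -3], [3, 1]]  ->  [[208, 87], [-471, -197]]
... * rho(b) = [[-2, -3], [5, 7]]  ->  [[19, -15], [-43, 34]]
... * rho(a^-1) = [[-8, -3], [3, 1]]  ->  [[-197, -72], [446, 163]]
... * rho(b) = [[-2, -3], [5, 7]]  ->  [[34, 87], [-77, -197]]
... * rho(a^-1) = [[-8, -3], [3, 1]]  ->  [[-11, -15], [25, 34]]
tr = -11 + 34 = 23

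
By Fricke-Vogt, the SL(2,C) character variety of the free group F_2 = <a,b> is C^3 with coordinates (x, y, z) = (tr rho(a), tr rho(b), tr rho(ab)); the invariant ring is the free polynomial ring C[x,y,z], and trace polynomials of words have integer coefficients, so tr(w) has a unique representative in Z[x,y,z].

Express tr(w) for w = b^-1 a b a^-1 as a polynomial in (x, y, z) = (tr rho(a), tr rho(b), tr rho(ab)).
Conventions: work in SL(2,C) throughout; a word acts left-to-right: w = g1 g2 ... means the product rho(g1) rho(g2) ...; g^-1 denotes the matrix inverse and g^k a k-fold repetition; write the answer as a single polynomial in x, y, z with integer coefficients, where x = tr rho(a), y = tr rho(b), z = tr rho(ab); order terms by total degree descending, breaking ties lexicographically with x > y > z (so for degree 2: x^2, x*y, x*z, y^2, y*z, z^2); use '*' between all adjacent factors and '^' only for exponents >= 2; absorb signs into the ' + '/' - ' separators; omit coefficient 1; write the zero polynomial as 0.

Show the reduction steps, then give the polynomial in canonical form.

so trace(b a b) = trace(b) * trace(a b) - trace(a)  (reduce the b square) = y*z - x
trace(b a b a) = trace(a b) * trace(a b) - trace(1)  (split on a) = z^2 - 2
reduce: trace(a b a^-1 b) = trace(b a b) * trace(a) - trace(b a b a)  (eliminate a^-1) = x*y*z - x^2 - z^2 + 2
reduce: trace(b^-1 a b a^-1) = trace(a b a^-1) * trace(b) - trace(a b a^-1 b)  (eliminate b^-1) = -x*y*z + x^2 + y^2 + z^2 - 2

-x*y*z + x^2 + y^2 + z^2 - 2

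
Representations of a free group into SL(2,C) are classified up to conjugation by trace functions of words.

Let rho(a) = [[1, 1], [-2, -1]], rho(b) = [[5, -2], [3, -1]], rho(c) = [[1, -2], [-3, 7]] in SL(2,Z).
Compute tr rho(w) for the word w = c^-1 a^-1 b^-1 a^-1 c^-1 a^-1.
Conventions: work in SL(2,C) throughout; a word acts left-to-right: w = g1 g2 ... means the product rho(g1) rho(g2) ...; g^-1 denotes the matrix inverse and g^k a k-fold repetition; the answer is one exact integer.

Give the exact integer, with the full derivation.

482

rho(c^-1) = [[7, 2], [3, 1]]
... * rho(a^-1) = [[-1, -1], [2, 1]]  ->  [[-3, -5], [-1, -2]]
... * rho(b^-1) = [[-1, 2], [-3, 5]]  ->  [[18, -31], [7, -12]]
... * rho(a^-1) = [[-1, -1], [2, 1]]  ->  [[-80, -49], [-31, -19]]
... * rho(c^-1) = [[7, 2], [3, 1]]  ->  [[-707, -209], [-274, -81]]
... * rho(a^-1) = [[-1, -1], [2, 1]]  ->  [[289, 498], [112, 193]]
tr = 289 + 193 = 482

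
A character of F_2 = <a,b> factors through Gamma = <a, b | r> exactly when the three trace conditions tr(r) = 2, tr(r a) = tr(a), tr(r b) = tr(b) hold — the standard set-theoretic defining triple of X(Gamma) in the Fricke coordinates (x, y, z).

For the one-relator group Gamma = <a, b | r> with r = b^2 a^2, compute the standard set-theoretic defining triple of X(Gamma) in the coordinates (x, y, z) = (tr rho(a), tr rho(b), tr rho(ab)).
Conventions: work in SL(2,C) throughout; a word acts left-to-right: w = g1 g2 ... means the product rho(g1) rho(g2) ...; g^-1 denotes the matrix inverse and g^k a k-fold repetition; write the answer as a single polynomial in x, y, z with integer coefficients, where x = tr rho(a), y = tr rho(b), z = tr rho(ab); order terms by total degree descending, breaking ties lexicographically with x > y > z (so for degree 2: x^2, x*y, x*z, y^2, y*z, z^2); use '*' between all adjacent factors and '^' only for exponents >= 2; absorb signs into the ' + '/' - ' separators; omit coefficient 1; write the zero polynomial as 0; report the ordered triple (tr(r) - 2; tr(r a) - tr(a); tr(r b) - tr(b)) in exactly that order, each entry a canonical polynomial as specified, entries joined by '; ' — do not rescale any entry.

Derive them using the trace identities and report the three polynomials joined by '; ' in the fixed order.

x*y*z - x^2 - y^2; x^2*y*z - x^3 - x*y^2 - y*z + 2*x; x*y^2*z - x^2*y - y^3 - x*z + 2*y

tr(a^2 b) = tr(a)*tr(b a) - tr(b) = x*z - y
so tr(a^2) = tr(a)*tr(a) - tr(1) = x^2 - 2
tr(b^2 a^2) = tr(b)*tr(a^2 b) - tr(a^2) = x*y*z - x^2 - y^2 + 2
tr(b^2 a) = tr(b)*tr(a b) - tr(a) = y*z - x
reduce: tr(b^2 a^3) = tr(a)*tr(b^2 a^2) - tr(b^2 a) = x^2*y*z - x^3 - x*y^2 - y*z + 3*x
tr(b^2 a^2 b) = tr(b)*tr(b a^2 b) - tr(b a^2) = x*y^2*z - x^2*y - y^3 - x*z + 3*y
assemble the triple (tr(r) - 2; tr(r a) - x; tr(r b) - y)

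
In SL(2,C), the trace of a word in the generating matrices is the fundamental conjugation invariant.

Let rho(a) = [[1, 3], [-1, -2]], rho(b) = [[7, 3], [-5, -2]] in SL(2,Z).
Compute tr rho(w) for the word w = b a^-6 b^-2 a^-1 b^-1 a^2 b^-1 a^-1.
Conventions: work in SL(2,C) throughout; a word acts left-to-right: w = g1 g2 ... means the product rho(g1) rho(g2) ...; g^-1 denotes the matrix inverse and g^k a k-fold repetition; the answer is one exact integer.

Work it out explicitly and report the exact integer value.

-322

rho(b) = [[7, 3], [-5, -2]]
... * rho(a^-1) = [[-2, -3], [1, 1]]  ->  [[-11, -18], [8, 13]]
... * rho(a^-1) = [[-2, -3], [1, 1]]  ->  [[4, 15], [-3, -11]]
... * rho(a^-1) = [[-2, -3], [1, 1]]  ->  [[7, 3], [-5, -2]]
... * rho(a^-1) = [[-2, -3], [1, 1]]  ->  [[-11, -18], [8, 13]]
... * rho(a^-1) = [[-2, -3], [1, 1]]  ->  [[4, 15], [-3, -11]]
... * rho(a^-1) = [[-2, -3], [1, 1]]  ->  [[7, 3], [-5, -2]]
... * rho(b^-1) = [[-2, -3], [5, 7]]  ->  [[1, 0], [0, 1]]
... * rho(b^-1) = [[-2, -3], [5, 7]]  ->  [[-2, -3], [5, 7]]
... * rho(a^-1) = [[-2, -3], [1, 1]]  ->  [[1, 3], [-3, -8]]
... * rho(b^-1) = [[-2, -3], [5, 7]]  ->  [[13, 18], [-34, -47]]
... * rho(a) = [[1, 3], [-1, -2]]  ->  [[-5, 3], [13, -8]]
... * rho(a) = [[1, 3], [-1, -2]]  ->  [[-8, -21], [21, 55]]
... * rho(b^-1) = [[-2, -3], [5, 7]]  ->  [[-89, -123], [233, 322]]
... * rho(a^-1) = [[-2, -3], [1, 1]]  ->  [[55, 144], [-144, -377]]
tr = 55 + -377 = -322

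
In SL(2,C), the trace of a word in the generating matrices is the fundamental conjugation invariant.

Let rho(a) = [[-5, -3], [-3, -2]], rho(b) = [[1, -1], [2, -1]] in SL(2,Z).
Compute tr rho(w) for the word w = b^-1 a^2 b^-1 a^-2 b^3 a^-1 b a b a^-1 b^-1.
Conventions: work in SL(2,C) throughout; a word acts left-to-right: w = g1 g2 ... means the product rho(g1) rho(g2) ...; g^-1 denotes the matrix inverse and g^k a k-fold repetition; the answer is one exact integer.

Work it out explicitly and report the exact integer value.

20419

rho(b^-1) = [[-1, 1], [-2, 1]]
... * rho(a) = [[-5, -3], [-3, -2]]  ->  [[2, 1], [7, 4]]
... * rho(a) = [[-5, -3], [-3, -2]]  ->  [[-13, -8], [-47, -29]]
... * rho(b^-1) = [[-1, 1], [-2, 1]]  ->  [[29, -21], [105, -76]]
... * rho(a^-1) = [[-2, 3], [3, -5]]  ->  [[-121, 192], [-438, 695]]
... * rho(a^-1) = [[-2, 3], [3, -5]]  ->  [[818, -1323], [2961, -4789]]
... * rho(b) = [[1, -1], [2, -1]]  ->  [[-1828, 505], [-6617, 1828]]
... * rho(b) = [[1, -1], [2, -1]]  ->  [[-818, 1323], [-2961, 4789]]
... * rho(b) = [[1, -1], [2, -1]]  ->  [[1828, -505], [6617, -1828]]
... * rho(a^-1) = [[-2, 3], [3, -5]]  ->  [[-5171, 8009], [-18718, 28991]]
... * rho(b) = [[1, -1], [2, -1]]  ->  [[10847, -2838], [39264, -10273]]
... * rho(a) = [[-5, -3], [-3, -2]]  ->  [[-45721, -26865], [-165501, -97246]]
... * rho(b) = [[1, -1], [2, -1]]  ->  [[-99451, 72586], [-359993, 262747]]
... * rho(a^-1) = [[-2, 3], [3, -5]]  ->  [[416660, -661283], [1508227, -2393714]]
... * rho(b^-1) = [[-1, 1], [-2, 1]]  ->  [[905906, -244623], [3279201, -885487]]
tr = 905906 + -885487 = 20419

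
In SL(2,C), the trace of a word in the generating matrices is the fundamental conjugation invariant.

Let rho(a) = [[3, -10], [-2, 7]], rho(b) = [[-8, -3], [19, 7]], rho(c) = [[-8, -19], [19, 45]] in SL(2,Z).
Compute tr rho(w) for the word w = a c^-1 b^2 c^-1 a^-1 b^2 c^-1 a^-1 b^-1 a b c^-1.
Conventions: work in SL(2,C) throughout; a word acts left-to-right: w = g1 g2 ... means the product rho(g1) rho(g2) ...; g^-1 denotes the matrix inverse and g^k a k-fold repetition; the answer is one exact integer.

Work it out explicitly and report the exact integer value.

rho(a) = [[3, -10], [-2, 7]]
... * rho(c^-1) = [[45, 19], [-19, -8]]  ->  [[325, 137], [-223, -94]]
... * rho(b) = [[-8, -3], [19, 7]]  ->  [[3, -16], [-2, 11]]
... * rho(b) = [[-8, -3], [19, 7]]  ->  [[-328, -121], [225, 83]]
... * rho(c^-1) = [[45, 19], [-19, -8]]  ->  [[-12461, -5264], [8548, 3611]]
... * rho(a^-1) = [[7, 10], [2, 3]]  ->  [[-97755, -140402], [67058, 96313]]
... * rho(b) = [[-8, -3], [19, 7]]  ->  [[-1885598, -689549], [1293483, 473017]]
... * rho(b) = [[-8, -3], [19, 7]]  ->  [[1983353, 829951], [-1360541, -569330]]
... * rho(c^-1) = [[45, 19], [-19, -8]]  ->  [[73481816, 31044099], [-50407075, -21295639]]
... * rho(a^-1) = [[7, 10], [2, 3]]  ->  [[576460910, 827950457], [-395440803, -567957667]]
... * rho(b^-1) = [[7, 3], [-19, -8]]  ->  [[-11695832313, -4894220926], [8023110052, 3357338927]]
... * rho(a) = [[3, -10], [-2, 7]]  ->  [[-25299055087, 82698776648], [17354652302, -56729728031]]
... * rho(b) = [[-8, -3], [19, 7]]  ->  [[1773669197008, 654788601797], [-1216702051005, -449172053123]]
... * rho(c^-1) = [[45, 19], [-19, -8]]  ->  [[67374130431217, 28461405928776], [-46217323285888, -19523962544111]]
tr = 67374130431217 + -19523962544111 = 47850167887106

47850167887106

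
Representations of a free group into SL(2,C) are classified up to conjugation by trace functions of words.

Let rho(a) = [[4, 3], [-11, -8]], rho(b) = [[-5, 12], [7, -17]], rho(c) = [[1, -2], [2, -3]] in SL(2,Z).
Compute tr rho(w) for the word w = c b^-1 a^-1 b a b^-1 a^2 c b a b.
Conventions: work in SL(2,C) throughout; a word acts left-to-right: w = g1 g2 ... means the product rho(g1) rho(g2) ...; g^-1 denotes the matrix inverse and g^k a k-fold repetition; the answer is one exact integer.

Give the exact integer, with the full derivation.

rho(c) = [[1, -2], [2, -3]]
... * rho(b^-1) = [[-17, -12], [-7, -5]]  ->  [[-3, -2], [-13, -9]]
... * rho(a^-1) = [[-8, -3], [11, 4]]  ->  [[2, 1], [5, 3]]
... * rho(b) = [[-5, 12], [7, -17]]  ->  [[-3, 7], [-4, 9]]
... * rho(a) = [[4, 3], [-11, -8]]  ->  [[-89, -65], [-115, -84]]
... * rho(b^-1) = [[-17, -12], [-7, -5]]  ->  [[1968, 1393], [2543, 1800]]
... * rho(a) = [[4, 3], [-11, -8]]  ->  [[-7451, -5240], [-9628, -6771]]
... * rho(a) = [[4, 3], [-11, -8]]  ->  [[27836, 19567], [35969, 25284]]
... * rho(c) = [[1, -2], [2, -3]]  ->  [[66970, -114373], [86537, -147790]]
... * rho(b) = [[-5, 12], [7, -17]]  ->  [[-1135461, 2747981], [-1467215, 3550874]]
... * rho(a) = [[4, 3], [-11, -8]]  ->  [[-34769635, -25390231], [-44928474, -32808637]]
... * rho(b) = [[-5, 12], [7, -17]]  ->  [[-3883442, 14398307], [-5018089, 18605141]]
tr = -3883442 + 18605141 = 14721699

14721699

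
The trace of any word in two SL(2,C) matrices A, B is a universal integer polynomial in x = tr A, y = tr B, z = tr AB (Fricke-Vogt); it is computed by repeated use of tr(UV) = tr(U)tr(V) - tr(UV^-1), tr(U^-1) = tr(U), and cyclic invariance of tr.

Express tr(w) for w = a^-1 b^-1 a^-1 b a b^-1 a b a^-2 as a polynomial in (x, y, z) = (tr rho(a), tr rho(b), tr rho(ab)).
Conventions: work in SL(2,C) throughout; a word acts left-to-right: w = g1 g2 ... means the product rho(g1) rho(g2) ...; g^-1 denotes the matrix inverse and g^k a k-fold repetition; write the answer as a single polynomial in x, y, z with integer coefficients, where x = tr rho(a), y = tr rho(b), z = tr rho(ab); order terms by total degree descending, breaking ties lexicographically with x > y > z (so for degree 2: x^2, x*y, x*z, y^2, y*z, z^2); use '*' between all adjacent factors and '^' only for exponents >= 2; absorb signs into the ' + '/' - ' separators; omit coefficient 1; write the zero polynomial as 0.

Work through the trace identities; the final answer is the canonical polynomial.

and trace(a^2 b) = trace(a) trace(b a) - trace(b) = x*z - y
and trace(a^2) = trace(a) trace(a) - trace(1) = x^2 - 2
next, trace(b a^2 b) = trace(b) trace(a^2 b) - trace(a^2) = x*y*z - x^2 - y^2 + 2
trace(b a b a) = trace(b a) trace(b a) - trace(1)   [split at repeated b] = z^2 - 2
trace(b a b) = trace(b) trace(a b) - trace(a) = y*z - x
trace(b a^2 b a) = trace(a) trace(b a b a) - trace(b a b) = x*z^2 - y*z - x
and trace(a^-1 b a^2 b) = trace(b a^2 b) trace(a) - trace(b a^2 b a) = x^2*y*z - x^3 - x*y^2 - x*z^2 + y*z + 3*x
trace(a^-1 b a^2 b a^-1) = trace(a^-1 b a^2 b) trace(a) - trace(a^-1 b a^2 b a) = x^3*y*z - x^4 - x^2*y^2 - x^2*z^2 + 4*x^2 + y^2 - 2
and trace(b^3 a) = trace(b) trace(a b^2) - trace(a b) = y^2*z - x*y - z
and trace(b^2) = trace(b) trace(b) - trace(1) = y^2 - 2
trace(b^3) = trace(b) trace(b^2) - trace(b) = y^3 - 3*y
and trace(b a^2 b^2) = trace(a) trace(b^3 a) - trace(b^3) = x*y^2*z - x^2*y - y^3 - x*z + 3*y
trace(b^2 a b a) = trace(b) trace(a b a b) - trace(a b a) = y*z^2 - x*z - y
trace(b a^2 b^2 a) = trace(a) trace(b^2 a b a) - trace(b^2 a b) = x*y*z^2 - x^2*z - y^2*z + z
trace(b a^-1 b a^2 b) = trace(b a^2 b^2) trace(a) - trace(b a^2 b^2 a) = x^2*y^2*z - x^3*y - x*y^3 - x*y*z^2 + y^2*z + 3*x*y - z
and trace(a^2 b a) = trace(a) trace(a b a) - trace(a b) = x^2*z - x*y - z
trace(b a^2 b a b) = trace(b) trace(a^2 b a b) - trace(a^2 b a) = x*y*z^2 - x^2*z - y^2*z + z
next, trace(b a b a b a) = trace(b a) trace(b a b a) - trace(b^-1 a^-1)   [split at repeated b] = z^3 - 3*z
and trace(b a^2 b a b a) = trace(a) trace(b a b a b a) - trace(b a b a b) = x*z^3 - y*z^2 - 2*x*z + y
trace(b a^-1 b a^2 b a) = trace(b a^2 b a b) trace(a) - trace(b a^2 b a b a) = x^2*y*z^2 - x^3*z - x*y^2*z - x*z^3 + y*z^2 + 3*x*z - y
trace(a^-1 b a^2 b a^-1 b) = trace(b a^-1 b a^2 b) trace(a) - trace(b a^-1 b a^2 b a) = x^3*y^2*z - x^4*y - x^2*y^3 - 2*x^2*y*z^2 + x^3*z + 2*x*y^2*z + x*z^3 + 3*x^2*y - y*z^2 - 4*x*z + y
trace(a b a^-1 b^-1 a^-1 b a) = trace(a^-1 b a^2 b a^-1) trace(b) - trace(a^-1 b a^2 b a^-1 b) = x^2*y*z^2 - x^3*z - 2*x*y^2*z - x*z^3 + x^2*y + y^3 + y*z^2 + 4*x*z - 3*y
trace(b a b a b a^-1) = trace(b a b a b) trace(a) - trace(b a b a b a) = x*y*z^2 - x^2*z - z^3 - x*y + 3*z
trace(a^-1 b a b a b a^-1) = trace(b a b a b a^-1) trace(a) - trace(b a b a b) = x^2*y*z^2 - x^3*z - x*z^3 - x^2*y - y*z^2 + 4*x*z + y
trace(b^2 a b a b) = trace(b) trace(b a b a b) - trace(b a b a) = y^2*z^2 - x*y*z - y^2 - z^2 + 2
and trace(b^2 a b a b a) = trace(b) trace(a b a b a b) - trace(a b a b a) = y*z^3 - x*z^2 - 2*y*z + x
trace(b a b a b a^-1 b) = trace(b^2 a b a b) trace(a) - trace(b^2 a b a b a) = x*y^2*z^2 - x^2*y*z - y*z^3 - x*y^2 + 2*y*z + x
trace(b a b a b a b a) = trace(a b) trace(a b a b a b) - trace(a^-1 b^-1 a^-1 b^-1)   [split at repeated a] = z^4 - 4*z^2 + 2
trace(b a b a b a^-1 b a) = trace(b a b a b a b) trace(a) - trace(b a b a b a b a) = x*y*z^3 - x^2*z^2 - z^4 - 2*x*y*z + x^2 + 4*z^2 - 2
trace(a^-1 b a b a b a^-1 b) = trace(b a b a b a^-1 b) trace(a) - trace(b a b a b a^-1 b a) = x^2*y^2*z^2 - x^3*y*z - 2*x*y*z^3 - x^2*y^2 + x^2*z^2 + z^4 + 4*x*y*z - 4*z^2 + 2
trace(a b a^-1 b^-1 a^-1 b a b) = trace(a^-1 b a b a b a^-1) trace(b) - trace(a^-1 b a b a b a^-1 b) = x*y*z^3 - x^2*z^2 - y^2*z^2 - z^4 + y^2 + 4*z^2 - 2
and trace(a^-1 b^-1 a^-1 b a b^-1 a b) = trace(a b a^-1 b^-1 a^-1 b a) trace(b) - trace(a b a^-1 b^-1 a^-1 b a b) = x^2*y^2*z^2 - x^3*y*z - 2*x*y^3*z - 2*x*y*z^3 + x^2*y^2 + x^2*z^2 + y^4 + 2*y^2*z^2 + z^4 + 4*x*y*z - 4*y^2 - 4*z^2 + 2
trace(a^-2 b^-1 a^-1 b a b^-1 a b) = trace(a^-1 b^-1 a^-1 b a b^-1 a b) trace(a) - trace(a^-1 b^-1 a^-1 b a b^-1 a b a) = x^3*y^2*z^2 - x^4*y*z - 2*x^2*y^3*z - 2*x^2*y*z^3 + x^3*y^2 + x^3*z^2 + x*y^4 + 2*x*y^2*z^2 + x*z^4 + 4*x^2*y*z - 4*x*y^2 - 4*x*z^2 + x
next, trace(a^-1 b^-1 a^-1 b a b^-1 a b a^-2) = trace(a^-2 b^-1 a^-1 b a b^-1 a b) trace(a) - trace(a^-2 b^-1 a^-1 b a b^-1 a b a) = x^4*y^2*z^2 - x^5*y*z - 2*x^3*y^3*z - 2*x^3*y*z^3 + x^4*y^2 + x^4*z^2 + x^2*y^4 + x^2*y^2*z^2 + x^2*z^4 + 5*x^3*y*z + 2*x*y^3*z + 2*x*y*z^3 - 5*x^2*y^2 - 5*x^2*z^2 - y^4 - 2*y^2*z^2 - z^4 - 4*x*y*z + x^2 + 4*y^2 + 4*z^2 - 2

x^4*y^2*z^2 - x^5*y*z - 2*x^3*y^3*z - 2*x^3*y*z^3 + x^4*y^2 + x^4*z^2 + x^2*y^4 + x^2*y^2*z^2 + x^2*z^4 + 5*x^3*y*z + 2*x*y^3*z + 2*x*y*z^3 - 5*x^2*y^2 - 5*x^2*z^2 - y^4 - 2*y^2*z^2 - z^4 - 4*x*y*z + x^2 + 4*y^2 + 4*z^2 - 2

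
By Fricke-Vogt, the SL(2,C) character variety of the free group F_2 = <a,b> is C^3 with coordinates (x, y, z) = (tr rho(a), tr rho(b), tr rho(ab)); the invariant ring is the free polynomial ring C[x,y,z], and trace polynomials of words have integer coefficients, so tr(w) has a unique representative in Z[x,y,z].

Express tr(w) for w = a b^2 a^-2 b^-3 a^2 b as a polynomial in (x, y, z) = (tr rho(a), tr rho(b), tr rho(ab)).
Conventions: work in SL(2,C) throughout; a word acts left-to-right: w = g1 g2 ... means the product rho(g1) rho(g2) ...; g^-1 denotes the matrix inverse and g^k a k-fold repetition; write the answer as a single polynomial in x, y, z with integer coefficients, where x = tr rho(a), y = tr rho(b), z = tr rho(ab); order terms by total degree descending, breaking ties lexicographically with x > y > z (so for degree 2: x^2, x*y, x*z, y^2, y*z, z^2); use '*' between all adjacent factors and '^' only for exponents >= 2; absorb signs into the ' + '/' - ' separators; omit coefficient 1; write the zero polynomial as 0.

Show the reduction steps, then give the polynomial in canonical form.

so tr(a b a b) = tr(b a) tr(b a) - tr(1)  (split on b) = z^2 - 2
reduce: tr(a b a) = tr(a) tr(b a) - tr(b)  (reduce the a square) = x*z - y
reduce: tr(a b a b^2) = tr(b) tr(a b a b) - tr(a b a)  (reduce the b square) = y*z^2 - x*z - y
reduce: tr(a b^2) = tr(b) tr(a b) - tr(a)  (reduce the b square) = y*z - x
tr(b a b^2) = tr(b) tr(a b^2) - tr(a b)  (reduce the b square) = y^2*z - x*y - z
tr(a^2 b a b^2) = tr(a) tr(b a b^2 a) - tr(b a b^2)  (reduce the a square) = x*y*z^2 - x^2*z - y^2*z + z
reduce: tr(a^2 b a b) = tr(a) tr(b a b a) - tr(b a b)  (reduce the a square) = x*z^2 - y*z - x
tr(b a^2 b a b^2) = tr(b) tr(a^2 b a b^2) - tr(a^2 b a b)  (reduce the b square) = x*y^2*z^2 - x^2*y*z - y^3*z - x*z^2 + 2*y*z + x
tr(a b a b a b) = tr(b a) tr(b a b a) - tr(b^-1 a^-1)  (split on b) = z^3 - 3*z
reduce: tr(b a b^2 a b a) = tr(b) tr(a b a b a b) - tr(a b a b a)  (reduce the b square) = y*z^3 - x*z^2 - 2*y*z + x
tr(a^2) = tr(a) tr(a) - tr(1)  (reduce the a square) = x^2 - 2
reduce: tr(a b^2 a) = tr(b) tr(a^2 b) - tr(a^2)  (reduce the b square) = x*y*z - x^2 - y^2 + 2
tr(b a b^2 a b) = tr(b) tr(a b^2 a b) - tr(a b^2 a)  (reduce the b square) = y^2*z^2 - 2*x*y*z + x^2 - 2
so tr(b a^2 b a b^2 a) = tr(a) tr(b a b^2 a b a) - tr(b a b^2 a b)  (reduce the a square) = x*y*z^3 - x^2*z^2 - y^2*z^2 + 2
tr(a^2 b a b^2 a^-1 b) = tr(b a^2 b a b^2) tr(a) - tr(b a^2 b a b^2 a)  (eliminate a^-1) = x^2*y^2*z^2 - x^3*y*z - x*y^3*z - x*y*z^3 + y^2*z^2 + 2*x*y*z + x^2 - 2
tr(b^-1 a^2 b a b^2 a^-1) = tr(a^2 b a b^2 a^-1) tr(b) - tr(a^2 b a b^2 a^-1 b)  (eliminate b^-1) = -x^2*y^2*z^2 + x^3*y*z + x*y^3*z + x*y*z^3 - 3*x*y*z - x^2 - y^2 + 2
tr(b^-2 a^2 b a b^2 a^-1) = tr(b^-1 a^2 b a b^2 a^-1) tr(b) - tr(b^-1 a^2 b a b^2 a^-1 b)  (eliminate b^-1) = -x^2*y^3*z^2 + x^3*y^2*z + x*y^4*z + x*y^2*z^3 - 3*x*y^2*z - x^2*y - y^3 - y*z^2 + x*z + 3*y
tr(b^-3 a^2 b a b^2 a^-1) = tr(b^-2 a^2 b a b^2 a^-1) tr(b) - tr(b^-2 a^2 b a b^2 a^-1 b)  (eliminate b^-1) = -x^2*y^4*z^2 + x^3*y^3*z + x*y^5*z + x*y^3*z^3 + x^2*y^2*z^2 - x^3*y*z - 4*x*y^3*z - x*y*z^3 - x^2*y^2 - y^4 - y^2*z^2 + 4*x*y*z + x^2 + 4*y^2 - 2
so tr(a^2 b a) = tr(a) tr(b a^2) - tr(b a)  (reduce the a square) = x^2*z - x*y - z
tr(b^-1 a^2 b a) = tr(a^2 b a) tr(b) - tr(a^2 b a b)  (eliminate b^-1) = x^2*y*z - x*y^2 - x*z^2 + x
so tr(a b^2 a^-2 b^-3 a^2 b) = tr(b^-3 a^2 b a b^2 a^-1) tr(a) - tr(b^-3 a^2 b a b^2)  (eliminate a^-1) = -x^3*y^4*z^2 + x^4*y^3*z + x^2*y^5*z + x^2*y^3*z^3 + x^3*y^2*z^2 - x^4*y*z - 4*x^2*y^3*z - x^2*y*z^3 - x^3*y^2 - x*y^4 - x*y^2*z^2 + 3*x^2*y*z + x^3 + 5*x*y^2 + x*z^2 - 3*x

-x^3*y^4*z^2 + x^4*y^3*z + x^2*y^5*z + x^2*y^3*z^3 + x^3*y^2*z^2 - x^4*y*z - 4*x^2*y^3*z - x^2*y*z^3 - x^3*y^2 - x*y^4 - x*y^2*z^2 + 3*x^2*y*z + x^3 + 5*x*y^2 + x*z^2 - 3*x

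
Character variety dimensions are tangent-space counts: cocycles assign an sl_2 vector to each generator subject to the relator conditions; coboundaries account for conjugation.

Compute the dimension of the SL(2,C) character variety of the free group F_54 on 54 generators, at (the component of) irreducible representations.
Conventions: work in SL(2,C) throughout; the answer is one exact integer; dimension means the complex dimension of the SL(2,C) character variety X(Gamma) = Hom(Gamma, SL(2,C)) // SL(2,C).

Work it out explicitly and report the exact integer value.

Gamma = F_54 has 54 generators and no relators.
Z^1(Gamma, Ad rho) = (sl_2)^54: a cocycle is a free choice of one sl_2 vector per generator, so dim Z^1 = 3*54 = 162.
Irreducibility makes the coboundary map sl_2 -> Z^1 injective (trivial centralizer), so dim B^1 = 3.
Therefore dim X = 162 - 3 = 159.

159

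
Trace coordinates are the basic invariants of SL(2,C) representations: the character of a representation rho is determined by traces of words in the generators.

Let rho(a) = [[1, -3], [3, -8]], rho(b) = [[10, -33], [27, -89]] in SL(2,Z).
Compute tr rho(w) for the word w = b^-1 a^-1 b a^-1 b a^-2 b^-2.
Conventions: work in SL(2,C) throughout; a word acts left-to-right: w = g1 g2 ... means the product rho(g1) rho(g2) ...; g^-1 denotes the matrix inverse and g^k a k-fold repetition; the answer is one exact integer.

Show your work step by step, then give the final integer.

rho(b^-1) = [[-89, 33], [-27, 10]]
... * rho(a^-1) = [[-8, 3], [-3, 1]]  ->  [[613, -234], [186, -71]]
... * rho(b) = [[10, -33], [27, -89]]  ->  [[-188, 597], [-57, 181]]
... * rho(a^-1) = [[-8, 3], [-3, 1]]  ->  [[-287, 33], [-87, 10]]
... * rho(b) = [[10, -33], [27, -89]]  ->  [[-1979, 6534], [-600, 1981]]
... * rho(a^-1) = [[-8, 3], [-3, 1]]  ->  [[-3770, 597], [-1143, 181]]
... * rho(a^-1) = [[-8, 3], [-3, 1]]  ->  [[28369, -10713], [8601, -3248]]
... * rho(b^-1) = [[-89, 33], [-27, 10]]  ->  [[-2235590, 829047], [-677793, 251353]]
... * rho(b^-1) = [[-89, 33], [-27, 10]]  ->  [[176583241, -65484000], [53537046, -19853639]]
tr = 176583241 + -19853639 = 156729602

156729602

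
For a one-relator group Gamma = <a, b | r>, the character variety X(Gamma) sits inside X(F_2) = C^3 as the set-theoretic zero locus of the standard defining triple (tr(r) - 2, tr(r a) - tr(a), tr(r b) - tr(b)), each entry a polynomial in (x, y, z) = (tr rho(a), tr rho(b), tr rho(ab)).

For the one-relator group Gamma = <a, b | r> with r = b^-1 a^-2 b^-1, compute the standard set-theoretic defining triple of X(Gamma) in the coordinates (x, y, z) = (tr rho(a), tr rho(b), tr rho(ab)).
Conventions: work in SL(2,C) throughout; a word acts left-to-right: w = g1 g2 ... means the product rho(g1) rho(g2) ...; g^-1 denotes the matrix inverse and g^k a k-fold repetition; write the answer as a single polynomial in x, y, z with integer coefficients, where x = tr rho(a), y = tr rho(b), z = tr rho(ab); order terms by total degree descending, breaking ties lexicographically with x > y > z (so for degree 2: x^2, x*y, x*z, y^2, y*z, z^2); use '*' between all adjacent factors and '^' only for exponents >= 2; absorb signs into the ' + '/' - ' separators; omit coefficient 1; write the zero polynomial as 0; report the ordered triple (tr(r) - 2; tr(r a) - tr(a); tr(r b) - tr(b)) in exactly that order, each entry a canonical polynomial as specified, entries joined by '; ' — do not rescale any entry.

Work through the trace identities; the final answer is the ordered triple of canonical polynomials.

x*y*z - x^2 - y^2; x^2*y*z - x^3 - x*y^2 - x*z^2 + y*z + 2*x; x*z - 2*y

next, trace(a^-1) = trace(a) = x
and trace(a^-1 b) = trace(b)*trace(a) - trace(b a)  (eliminate a^-1) = x*y - z
trace(b^-1 a^-1) = trace(a^-1)*trace(b) - trace(a^-1 b)  (eliminate b^-1) = z
trace(a^-2 b^-1) = trace(b^-1 a^-1)*trace(a) - trace(b^-1)  (eliminate a^-1) = x*z - y
and trace(a^-2) = trace(a^-1)*trace(a) - trace(1)  (eliminate a^-1) = x^2 - 2
next, trace(b^-1 a^-2 b^-1) = trace(a^-2 b^-1)*trace(b) - trace(a^-2)  (eliminate b^-1) = x*y*z - x^2 - y^2 + 2
next, trace(a b a b) = trace(b a)*trace(b a) - trace(1)  (split on b) = z^2 - 2
trace(b^-1 a b a) = trace(a b a)*trace(b) - trace(a b a b)  (eliminate b^-1) = x*y*z - y^2 - z^2 + 2
trace(a^-1 b^-1 a b) = trace(b^-1 a b)*trace(a) - trace(b^-1 a b a)  (eliminate a^-1) = -x*y*z + x^2 + y^2 + z^2 - 2
next, trace(a^-2 b^-1 a b) = trace(a^-1 b^-1 a b)*trace(a) - trace(a^-1 b^-1 a b a)  (eliminate a^-1) = -x^2*y*z + x^3 + x*y^2 + x*z^2 - 3*x
trace(b^-1 a^-2 b^-1 a) = trace(a^-2 b^-1 a)*trace(b) - trace(a^-2 b^-1 a b)  (eliminate b^-1) = x^2*y*z - x^3 - x*y^2 - x*z^2 + y*z + 3*x
assemble the triple (trace(r) - 2; trace(r a) - x; trace(r b) - y)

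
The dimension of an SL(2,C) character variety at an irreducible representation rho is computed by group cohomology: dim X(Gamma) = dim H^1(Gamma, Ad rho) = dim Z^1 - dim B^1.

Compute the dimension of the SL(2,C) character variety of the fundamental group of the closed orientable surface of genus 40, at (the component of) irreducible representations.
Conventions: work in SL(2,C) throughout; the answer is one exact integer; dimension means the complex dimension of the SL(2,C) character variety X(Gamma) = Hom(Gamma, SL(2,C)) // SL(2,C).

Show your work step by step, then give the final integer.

The genus-40 surface group: 2g = 80 generators, one relator prod [a_i, b_i].
Unconstrained cocycle data is one sl_2 vector per generator (240 dimensions), cut by the relator condition d_2(z) = 0.
d_2 is surjective at irreducible rho (its cokernel H^2 is dual to H^0 = 0), so dim Z^1 = 240 - 3 = 237.
dim B^1 = 3 (coboundaries, injective at irreducible rho).
dim H^1 = 237 - 3 = 234 = dim X.

234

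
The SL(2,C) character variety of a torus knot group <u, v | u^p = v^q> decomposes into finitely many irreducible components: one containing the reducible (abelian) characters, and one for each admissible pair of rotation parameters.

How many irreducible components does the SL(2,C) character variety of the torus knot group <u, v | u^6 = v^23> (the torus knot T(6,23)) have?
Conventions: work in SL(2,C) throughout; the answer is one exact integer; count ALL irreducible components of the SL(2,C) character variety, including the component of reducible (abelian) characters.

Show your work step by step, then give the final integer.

Gamma = < u, v | u^6 = v^23 > (torus knot T(6,23)); the central element u^6 = v^23 acts as +I or -I in any irreducible SL(2,C) representation.
This locks tr(u) to 2*cos(pi*alpha/6), alpha in 1..5, and tr(v) to 2*cos(pi*beta/23), beta in 1..22, on each component of irreducible characters.
The two central values (-1)^alpha I and (-1)^beta I must be the same matrix, so alpha and beta share a parity.
Counting: 3 odd alphas x 11 odd betas + 2 even alphas x 11 even betas = 33 + 22 = 55.
components with irreducible characters: 55; plus the single component of reducible (abelian) characters: total 56.

56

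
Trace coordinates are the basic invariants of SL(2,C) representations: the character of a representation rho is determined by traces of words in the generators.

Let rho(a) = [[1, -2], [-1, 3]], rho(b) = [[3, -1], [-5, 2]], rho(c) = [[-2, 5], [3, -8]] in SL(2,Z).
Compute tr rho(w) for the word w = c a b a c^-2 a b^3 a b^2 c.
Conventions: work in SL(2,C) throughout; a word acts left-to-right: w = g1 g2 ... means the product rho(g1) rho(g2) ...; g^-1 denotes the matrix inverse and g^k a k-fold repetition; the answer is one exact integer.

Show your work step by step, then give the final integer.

rho(c) = [[-2, 5], [3, -8]]
... * rho(a) = [[1, -2], [-1, 3]]  ->  [[-7, 19], [11, -30]]
... * rho(b) = [[3, -1], [-5, 2]]  ->  [[-116, 45], [183, -71]]
... * rho(a) = [[1, -2], [-1, 3]]  ->  [[-161, 367], [254, -579]]
... * rho(c^-1) = [[-8, -5], [-3, -2]]  ->  [[187, 71], [-295, -112]]
... * rho(c^-1) = [[-8, -5], [-3, -2]]  ->  [[-1709, -1077], [2696, 1699]]
... * rho(a) = [[1, -2], [-1, 3]]  ->  [[-632, 187], [997, -295]]
... * rho(b) = [[3, -1], [-5, 2]]  ->  [[-2831, 1006], [4466, -1587]]
... * rho(b) = [[3, -1], [-5, 2]]  ->  [[-13523, 4843], [21333, -7640]]
... * rho(b) = [[3, -1], [-5, 2]]  ->  [[-64784, 23209], [102199, -36613]]
... * rho(a) = [[1, -2], [-1, 3]]  ->  [[-87993, 199195], [138812, -314237]]
... * rho(b) = [[3, -1], [-5, 2]]  ->  [[-1259954, 486383], [1987621, -767286]]
... * rho(b) = [[3, -1], [-5, 2]]  ->  [[-6211777, 2232720], [9799293, -3522193]]
... * rho(c) = [[-2, 5], [3, -8]]  ->  [[19121714, -48920645], [-30165165, 77174009]]
tr = 19121714 + 77174009 = 96295723

96295723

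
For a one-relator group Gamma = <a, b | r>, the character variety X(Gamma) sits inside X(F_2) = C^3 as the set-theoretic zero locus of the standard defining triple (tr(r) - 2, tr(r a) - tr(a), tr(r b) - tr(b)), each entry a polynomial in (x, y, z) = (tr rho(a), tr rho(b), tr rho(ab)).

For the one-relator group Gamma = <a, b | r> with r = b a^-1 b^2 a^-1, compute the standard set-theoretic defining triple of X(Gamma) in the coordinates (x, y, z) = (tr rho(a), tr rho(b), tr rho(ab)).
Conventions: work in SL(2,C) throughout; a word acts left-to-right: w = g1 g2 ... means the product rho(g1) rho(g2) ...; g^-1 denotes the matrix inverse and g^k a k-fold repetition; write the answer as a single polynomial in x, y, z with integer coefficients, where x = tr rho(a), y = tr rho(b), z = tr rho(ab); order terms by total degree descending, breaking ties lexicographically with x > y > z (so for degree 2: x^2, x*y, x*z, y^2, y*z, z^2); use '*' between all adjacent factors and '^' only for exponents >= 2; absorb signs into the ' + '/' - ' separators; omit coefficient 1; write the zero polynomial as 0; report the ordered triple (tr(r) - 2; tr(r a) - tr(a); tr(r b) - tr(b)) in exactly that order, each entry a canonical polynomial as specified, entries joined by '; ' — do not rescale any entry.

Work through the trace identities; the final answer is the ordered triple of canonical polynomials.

x^2*y^3 - 2*x*y^2*z - x^2*y + y*z^2 + x*z - y - 2; x*y^3 - y^2*z - 2*x*y - x + z; x^2*y^4 - 2*x*y^3*z - 2*x^2*y^2 + y^2*z^2 + 2*x*y*z + x^2 - y - 2

tr(b^2) = tr(b)*tr(b) - tr(1) = y^2 - 2
tr(b^3) = tr(b)*tr(b^2) - tr(b) = y^3 - 3*y
apply: tr(b a b) = tr(b)*tr(a b) - tr(a) = y*z - x
use: tr(b^3 a) = tr(b)*tr(b a b) - tr(b a) = y^2*z - x*y - z
use: tr(b a^-1 b^2) = tr(b^3)*tr(a) - tr(b^3 a) = x*y^3 - y^2*z - 2*x*y + z
tr(a b a b) = tr(a b)*tr(a b) - tr(1)   [split at repeated a] = z^2 - 2
use: tr(a b a) = tr(a)*tr(b a) - tr(b) = x*z - y
apply: tr(b^2 a b a) = tr(b)*tr(a b a b) - tr(a b a) = y*z^2 - x*z - y
tr(b a^-1 b^2 a) = tr(b^2 a b)*tr(a) - tr(b^2 a b a) = x*y^2*z - x^2*y - y*z^2 + y
use: tr(b a^-1 b^2 a^-1) = tr(b a^-1 b^2)*tr(a) - tr(b a^-1 b^2 a) = x^2*y^3 - 2*x*y^2*z - x^2*y + y*z^2 + x*z - y
apply: tr(b^4) = tr(b)*tr(b^3) - tr(b^2)  (reduce the b square) = y^4 - 4*y^2 + 2
apply: tr(b^4 a) = tr(b)*tr(b a b^2) - tr(b a b)  (reduce the b square) = y^3*z - x*y^2 - 2*y*z + x
tr(b^2 a^-1 b^2) = tr(b^4)*tr(a) - tr(b^4 a)  (eliminate a^-1) = x*y^4 - y^3*z - 3*x*y^2 + 2*y*z + x
apply: tr(a^2) = tr(a)*tr(a) - tr(1)  (reduce the a square) = x^2 - 2
use: tr(a b^2 a) = tr(b)*tr(a^2 b) - tr(a^2)  (reduce the b square) = x*y*z - x^2 - y^2 + 2
apply: tr(b^2 a b^2 a) = tr(b)*tr(a b^2 a b) - tr(a b^2 a)  (reduce the b square) = y^2*z^2 - 2*x*y*z + x^2 - 2
tr(b^2 a^-1 b^2 a) = tr(b^2 a b^2)*tr(a) - tr(b^2 a b^2 a)  (eliminate a^-1) = x*y^3*z - x^2*y^2 - y^2*z^2 + 2
apply: tr(b a^-1 b^2 a^-1 b) = tr(b^2 a^-1 b^2)*tr(a) - tr(b^2 a^-1 b^2 a)  (eliminate a^-1) = x^2*y^4 - 2*x*y^3*z - 2*x^2*y^2 + y^2*z^2 + 2*x*y*z + x^2 - 2
assemble the triple (tr(r) - 2; tr(r a) - x; tr(r b) - y)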